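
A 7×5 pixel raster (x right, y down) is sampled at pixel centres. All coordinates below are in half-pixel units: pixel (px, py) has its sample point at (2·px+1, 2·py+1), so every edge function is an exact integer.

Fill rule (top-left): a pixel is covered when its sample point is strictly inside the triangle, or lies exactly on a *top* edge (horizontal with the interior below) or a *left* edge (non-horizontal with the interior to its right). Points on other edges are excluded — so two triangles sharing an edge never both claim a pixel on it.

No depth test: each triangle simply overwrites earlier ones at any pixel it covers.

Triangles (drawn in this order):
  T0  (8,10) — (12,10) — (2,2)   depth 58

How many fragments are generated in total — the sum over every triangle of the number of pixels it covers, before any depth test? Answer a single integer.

T0:
  2·area = 32  (B↔C swapped to make it positive)
  edge (8, 10)→(2, 2): d=(-6,-8) top-left  bias=+0
  edge (2, 2)→(12, 10): d=(10,8) right/bottom  bias=-1
  edge (12, 10)→(8, 10): d=(-4,0) right/bottom  bias=-1
    (1,1)@(3, 3): e=[2,2,28] → #
    (2,1)@(5, 3): e=[18,-14,28] → ·
    (1,2)@(3, 5): e=[-10,22,20] → ·
    (2,2)@(5, 5): e=[6,6,20] → #
    (3,2)@(7, 5): e=[22,-10,20] → ·
    (2,3)@(5, 7): e=[-6,26,12] → ·
    (3,3)@(7, 7): e=[10,10,12] → #
    (4,3)@(9, 7): e=[26,-6,12] → ·
    (3,4)@(7, 9): e=[-2,30,4] → ·
    (4,4)@(9, 9): e=[14,14,4] → #
    (5,4)@(11, 9): e=[30,-2,4] → ·
  covered (4 px):
    · · · · · · ·
    · # · · · · ·
    · · # · · · ·
    · · · # · · ·
    · · · · # · ·

Result: 4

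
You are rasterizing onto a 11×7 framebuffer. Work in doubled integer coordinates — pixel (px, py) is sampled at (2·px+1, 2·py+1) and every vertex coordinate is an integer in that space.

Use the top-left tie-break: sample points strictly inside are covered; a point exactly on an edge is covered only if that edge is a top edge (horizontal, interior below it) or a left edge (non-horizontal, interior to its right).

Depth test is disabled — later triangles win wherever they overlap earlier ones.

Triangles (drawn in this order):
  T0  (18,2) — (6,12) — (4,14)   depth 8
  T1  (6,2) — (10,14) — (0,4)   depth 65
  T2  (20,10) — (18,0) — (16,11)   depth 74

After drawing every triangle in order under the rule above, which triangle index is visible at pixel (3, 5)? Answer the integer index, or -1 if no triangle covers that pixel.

T0:
  2·area = 4  (B↔C swapped to make it positive)
  edge (18, 2)→(4, 14): d=(-14,12) right/bottom  bias=-1
  edge (4, 14)→(6, 12): d=(2,-2) top-left  bias=+0
  edge (6, 12)→(18, 2): d=(12,-10) top-left  bias=+0
    (8,0)@(17, 1): e=[26,0,-22] → .  [on edge]
    (7,1)@(15, 3): e=[22,0,-18] → .  [on edge]
    (6,2)@(13, 5): e=[18,0,-14] → .  [on edge]
    (5,3)@(11, 7): e=[14,0,-10] → .  [on edge]
    (4,4)@(9, 9): e=[10,0,-6] → .  [on edge]
    (3,5)@(7, 11): e=[6,0,-2] → .  [on edge]
    (2,6)@(5, 13): e=[2,0,2] → X  [on edge]
    (3,6)@(7, 13): e=[-22,4,22] → .
  covered (1 px):
    . . . . . . . . . . .
    . . . . . . . . . . .
    . . . . . . . . . . .
    . . . . . . . . . . .
    . . . . . . . . . . .
    . . . . . . . . . . .
    . . X . . . . . . . .
T1:
  2·area = 80
  edge (6, 2)→(10, 14): d=(4,12) right/bottom  bias=-1
  edge (10, 14)→(0, 4): d=(-10,-10) top-left  bias=+0
  edge (0, 4)→(6, 2): d=(6,-2) top-left  bias=+0
    (4,0)@(9, 1): e=[-40,120,0] → .  [on edge]
    (1,1)@(3, 3): e=[40,40,0] → X  [on edge]
    (2,1)@(5, 3): e=[16,60,4] → X
    (3,1)@(7, 3): e=[-8,80,8] → .
    (0,2)@(1, 5): e=[72,0,8] → X  [on edge]
    (3,2)@(7, 5): e=[0,60,20] → .  [on edge]
    (0,3)@(1, 7): e=[80,-20,20] → .
    (1,3)@(3, 7): e=[56,0,24] → X  [on edge]
    (3,3)@(7, 7): e=[8,40,32] → X
    (4,3)@(9, 7): e=[-16,60,36] → .
    (1,4)@(3, 9): e=[64,-20,36] → .
    (2,4)@(5, 9): e=[40,0,40] → X  [on edge]
    (3,5)@(7, 11): e=[24,0,56] → X  [on edge]
    (4,5)@(9, 11): e=[0,20,60] → .  [on edge]
    (4,6)@(9, 13): e=[8,0,72] → X  [on edge]
  covered (12 px):
    . . . . . . . . . . .
    . X X . . . . . . . .
    X X X . . . . . . . .
    . X X X . . . . . . .
    . . X X . . . . . . .
    . . . X . . . . . . .
    . . . . X . . . . . .
T2:
  2·area = 42  (B↔C swapped to make it positive)
  edge (20, 10)→(16, 11): d=(-4,1) right/bottom  bias=-1
  edge (16, 11)→(18, 0): d=(2,-11) top-left  bias=+0
  edge (18, 0)→(20, 10): d=(2,10) right/bottom  bias=-1
    (9,2)@(19, 5): e=[21,21,0] → .  [on edge]
    (8,3)@(17, 7): e=[15,3,24] → X
    (9,3)@(19, 7): e=[13,25,4] → X
    (10,3)@(21, 7): e=[11,47,-16] → .
    (8,4)@(17, 9): e=[7,7,28] → X
    (10,4)@(21, 9): e=[3,51,-12] → .
    (8,5)@(17, 11): e=[-1,11,32] → .
    (9,5)@(19, 11): e=[-3,33,12] → .
  covered (4 px):
    . . . . . . . . . . .
    . . . . . . . . . . .
    . . . . . . . . . . .
    . . . . . . . . X X .
    . . . . . . . . X X .
    . . . . . . . . . . .
    . . . . . . . . . . .

Z-buffer (winner per pixel, '.' = empty):
  . . . . . . . . . . .
  . 1 1 . . . . . . . .
  1 1 1 . . . . . . . .
  . 1 1 1 . . . . 2 2 .
  . . 1 1 . . . . 2 2 .
  . . . 1 . . . . . . .
  . . 0 . 1 . . . . . .

Final: 1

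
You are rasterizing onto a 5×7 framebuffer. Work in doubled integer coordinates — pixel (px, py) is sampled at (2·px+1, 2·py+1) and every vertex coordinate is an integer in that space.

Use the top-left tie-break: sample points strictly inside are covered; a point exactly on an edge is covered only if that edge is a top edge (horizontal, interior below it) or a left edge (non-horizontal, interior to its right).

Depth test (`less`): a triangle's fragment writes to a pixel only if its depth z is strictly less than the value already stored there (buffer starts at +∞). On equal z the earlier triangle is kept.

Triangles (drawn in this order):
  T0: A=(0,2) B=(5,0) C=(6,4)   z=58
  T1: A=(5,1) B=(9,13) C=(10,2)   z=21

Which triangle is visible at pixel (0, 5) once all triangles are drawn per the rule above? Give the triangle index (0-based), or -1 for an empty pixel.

T0:
  2·area = 22
  edge (0, 2)→(5, 0): d=(5,-2) top-left  bias=+0
  edge (5, 0)→(6, 4): d=(1,4) right/bottom  bias=-1
  edge (6, 4)→(0, 2): d=(-6,-2) top-left  bias=+0
    (1,0)@(3, 1): e=[1,9,12] → X
    (2,0)@(5, 1): e=[5,1,16] → X
    (3,0)@(7, 1): e=[9,-7,20] → .
    (1,1)@(3, 3): e=[11,11,0] → X  [on edge]
    (3,1)@(7, 3): e=[19,-5,8] → .
    (1,2)@(3, 5): e=[21,13,-12] → .
    (2,2)@(5, 5): e=[25,5,-8] → .
    (4,2)@(9, 5): e=[33,-11,0] → .  [on edge]
  covered (4 px):
    . X X . .
    . X X . .
    . . . . .
    . . . . .
    . . . . .
    . . . . .
    . . . . .
T1:
  2·area = 56  (B↔C swapped to make it positive)
  edge (5, 1)→(10, 2): d=(5,1) right/bottom  bias=-1
  edge (10, 2)→(9, 13): d=(-1,11) right/bottom  bias=-1
  edge (9, 13)→(5, 1): d=(-4,-12) top-left  bias=+0
    (2,0)@(5, 1): e=[0,56,0] → .  [on edge]
    (3,1)@(7, 3): e=[8,32,16] → X
    (4,1)@(9, 3): e=[6,10,40] → X
    (3,2)@(7, 5): e=[18,30,8] → X
    (3,3)@(7, 7): e=[28,28,0] → X  [on edge]
    (3,4)@(7, 9): e=[38,26,-8] → .
    (4,4)@(9, 9): e=[36,4,16] → X
    (4,5)@(9, 11): e=[46,2,8] → X
    (4,6)@(9, 13): e=[56,0,0] → .  [on edge]
  covered (8 px):
    . . . . .
    . . . X X
    . . . X X
    . . . X X
    . . . . X
    . . . . X
    . . . . .

Z-buffer (winner per pixel, '.' = empty):
  . 0 0 . .
  . 0 0 1 1
  . . . 1 1
  . . . 1 1
  . . . . 1
  . . . . 1
  . . . . .

Result: -1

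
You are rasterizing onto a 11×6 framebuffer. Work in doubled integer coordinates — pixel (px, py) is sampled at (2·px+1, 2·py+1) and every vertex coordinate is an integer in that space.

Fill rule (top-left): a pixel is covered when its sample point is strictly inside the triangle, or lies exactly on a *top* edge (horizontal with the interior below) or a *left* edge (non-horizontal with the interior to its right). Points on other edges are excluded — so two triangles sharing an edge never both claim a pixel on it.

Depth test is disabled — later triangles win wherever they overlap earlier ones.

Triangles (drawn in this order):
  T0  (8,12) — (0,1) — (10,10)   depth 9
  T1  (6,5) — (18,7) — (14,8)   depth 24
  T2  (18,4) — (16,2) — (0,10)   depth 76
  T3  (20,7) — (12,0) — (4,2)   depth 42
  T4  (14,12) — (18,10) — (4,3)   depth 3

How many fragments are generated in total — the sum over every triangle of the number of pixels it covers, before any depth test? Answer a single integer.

T0:
  2·area = 38
  edge (8, 12)→(0, 1): d=(-8,-11) top-left  bias=+0
  edge (0, 1)→(10, 10): d=(10,9) right/bottom  bias=-1
  edge (10, 10)→(8, 12): d=(-2,2) right/bottom  bias=-1
    (9,0)@(19, 1): e=[209,-171,0] → ·  [on edge]
    (8,1)@(17, 3): e=[171,-133,0] → ·  [on edge]
    (1,2)@(3, 5): e=[1,13,24] → █
    (2,2)@(5, 5): e=[23,-5,20] → ·
    (7,2)@(15, 5): e=[133,-95,0] → ·  [on edge]
    (1,3)@(3, 7): e=[-15,33,20] → ·
    (2,3)@(5, 7): e=[7,15,16] → █
    (3,3)@(7, 7): e=[29,-3,12] → ·
    (6,3)@(13, 7): e=[95,-57,0] → ·  [on edge]
    (2,4)@(5, 9): e=[-9,35,12] → ·
    (3,4)@(7, 9): e=[13,17,8] → █
    (4,4)@(9, 9): e=[35,-1,4] → ·
    (5,4)@(11, 9): e=[57,-19,0] → ·  [on edge]
    (4,5)@(9, 11): e=[19,19,0] → ·  [on edge]
  covered (3 px):
    · · · · · · · · · · ·
    · · · · · · · · · · ·
    · █ · · · · · · · · ·
    · · █ · · · · · · · ·
    · · · █ · · · · · · ·
    · · · · · · · · · · ·
T1:
  2·area = 20
  edge (6, 5)→(18, 7): d=(12,2) right/bottom  bias=-1
  edge (18, 7)→(14, 8): d=(-4,1) right/bottom  bias=-1
  edge (14, 8)→(6, 5): d=(-8,-3) top-left  bias=+0
    (6,3)@(13, 7): e=[10,5,5] → █
    (7,3)@(15, 7): e=[6,3,11] → █
    (8,3)@(17, 7): e=[2,1,17] → █
    (9,3)@(19, 7): e=[-2,-1,23] → ·
    (6,4)@(13, 9): e=[34,-3,-11] → ·
    (7,4)@(15, 9): e=[30,-5,-5] → ·
    (8,4)@(17, 9): e=[26,-7,1] → ·
  covered (3 px):
    · · · · · · · · · · ·
    · · · · · · · · · · ·
    · · · · · · · · · · ·
    · · · · · · █ █ █ · ·
    · · · · · · · · · · ·
    · · · · · · · · · · ·
T2:
  2·area = 48  (B↔C swapped to make it positive)
  edge (18, 4)→(0, 10): d=(-18,6) right/bottom  bias=-1
  edge (0, 10)→(16, 2): d=(16,-8) top-left  bias=+0
  edge (16, 2)→(18, 4): d=(2,2) right/bottom  bias=-1
    (7,0)@(15, 1): e=[72,-24,0] → ·  [on edge]
    (7,1)@(15, 3): e=[36,8,4] → █
    (8,1)@(17, 3): e=[24,24,0] → ·  [on edge]
    (10,1)@(21, 3): e=[0,56,-8] → ·  [on edge]
    (5,2)@(11, 5): e=[24,8,16] → █
    (6,2)@(13, 5): e=[12,24,12] → █
    (7,2)@(15, 5): e=[0,40,8] → ·  [on edge]
    (9,2)@(19, 5): e=[-24,72,0] → ·  [on edge]
    (3,3)@(7, 7): e=[12,8,28] → █
    (4,3)@(9, 7): e=[0,24,24] → ·  [on edge]
    (5,3)@(11, 7): e=[-12,40,20] → ·
    (6,3)@(13, 7): e=[-24,56,16] → ·
    (10,3)@(21, 7): e=[-72,120,0] → ·  [on edge]
    (1,4)@(3, 9): e=[0,8,40] → ·  [on edge]
  covered (4 px):
    · · · · · · · · · · ·
    · · · · · · · █ · · ·
    · · · · · █ █ · · · ·
    · · · █ · · · · · · ·
    · · · · · · · · · · ·
    · · · · · · · · · · ·
T3:
  2·area = 72  (B↔C swapped to make it positive)
  edge (20, 7)→(4, 2): d=(-16,-5) top-left  bias=+0
  edge (4, 2)→(12, 0): d=(8,-2) top-left  bias=+0
  edge (12, 0)→(20, 7): d=(8,7) right/bottom  bias=-1
    (4,0)@(9, 1): e=[41,2,29] → █
    (5,0)@(11, 1): e=[51,6,15] → █
    (6,0)@(13, 1): e=[61,10,1] → █
    (7,0)@(15, 1): e=[71,14,-13] → ·
    (4,1)@(9, 3): e=[9,18,45] → █
    (7,1)@(15, 3): e=[39,30,3] → █
    (8,1)@(17, 3): e=[49,34,-11] → ·
    (4,2)@(9, 5): e=[-23,34,61] → ·
    (5,2)@(11, 5): e=[-13,38,47] → ·
    (6,2)@(13, 5): e=[-3,42,33] → ·
    (7,2)@(15, 5): e=[7,46,19] → █
    (8,2)@(17, 5): e=[17,50,5] → █
  covered (9 px):
    · · · · █ █ █ · · · ·
    · · · · █ █ █ █ · · ·
    · · · · · · · █ █ · ·
    · · · · · · · · · · ·
    · · · · · · · · · · ·
    · · · · · · · · · · ·
T4:
  2·area = 56  (B↔C swapped to make it positive)
  edge (14, 12)→(4, 3): d=(-10,-9) top-left  bias=+0
  edge (4, 3)→(18, 10): d=(14,7) right/bottom  bias=-1
  edge (18, 10)→(14, 12): d=(-4,2) right/bottom  bias=-1
    (3,2)@(7, 5): e=[7,7,42] → █
    (4,2)@(9, 5): e=[25,-7,38] → ·
    (3,3)@(7, 7): e=[-13,35,34] → ·
    (4,3)@(9, 7): e=[5,21,30] → █
    (5,3)@(11, 7): e=[23,7,26] → █
    (6,3)@(13, 7): e=[41,-7,22] → ·
    (4,4)@(9, 9): e=[-15,49,22] → ·
    (5,4)@(11, 9): e=[3,35,18] → █
    (6,4)@(13, 9): e=[21,21,14] → █
    (7,4)@(15, 9): e=[39,7,10] → █
    (8,4)@(17, 9): e=[57,-7,6] → ·
    (5,5)@(11, 11): e=[-17,63,10] → ·
  covered (8 px):
    · · · · · · · · · · ·
    · · · · · · · · · · ·
    · · · █ · · · · · · ·
    · · · · █ █ · · · · ·
    · · · · · █ █ █ · · ·
    · · · · · · █ █ · · ·

Final: 27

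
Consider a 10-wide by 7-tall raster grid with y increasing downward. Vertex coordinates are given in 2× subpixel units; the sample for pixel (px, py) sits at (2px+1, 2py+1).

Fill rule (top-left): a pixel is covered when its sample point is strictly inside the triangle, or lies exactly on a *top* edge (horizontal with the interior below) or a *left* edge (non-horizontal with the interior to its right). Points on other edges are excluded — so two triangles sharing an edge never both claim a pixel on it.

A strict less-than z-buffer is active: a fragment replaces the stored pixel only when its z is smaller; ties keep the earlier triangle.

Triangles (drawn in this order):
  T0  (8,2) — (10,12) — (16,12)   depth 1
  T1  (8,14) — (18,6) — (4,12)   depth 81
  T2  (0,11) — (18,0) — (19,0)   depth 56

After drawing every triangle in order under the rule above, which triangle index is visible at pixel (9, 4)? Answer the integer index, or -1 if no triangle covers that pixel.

T0:
  2·area = 60  (B↔C swapped to make it positive)
  edge (8, 2)→(16, 12): d=(8,10) right/bottom  bias=-1
  edge (16, 12)→(10, 12): d=(-6,0) right/bottom  bias=-1
  edge (10, 12)→(8, 2): d=(-2,-10) top-left  bias=+0
    (4,2)@(9, 5): e=[14,42,4] → #
    (5,2)@(11, 5): e=[-6,42,24] → ·
    (4,3)@(9, 7): e=[30,30,0] → #  [on edge]
    (5,3)@(11, 7): e=[10,30,20] → #
    (6,3)@(13, 7): e=[-10,30,40] → ·
    (4,4)@(9, 9): e=[46,18,-4] → ·
    (5,4)@(11, 9): e=[26,18,16] → #
    (6,4)@(13, 9): e=[6,18,36] → #
    (7,4)@(15, 9): e=[-14,18,56] → ·
    (5,5)@(11, 11): e=[42,6,12] → #
    (7,5)@(15, 11): e=[2,6,52] → #
    (8,5)@(17, 11): e=[-18,6,72] → ·
  covered (8 px):
    · · · · · · · · · ·
    · · · · · · · · · ·
    · · · · # · · · · ·
    · · · · # # · · · ·
    · · · · · # # · · ·
    · · · · · # # # · ·
    · · · · · · · · · ·
T1:
  2·area = 52  (B↔C swapped to make it positive)
  edge (8, 14)→(4, 12): d=(-4,-2) top-left  bias=+0
  edge (4, 12)→(18, 6): d=(14,-6) top-left  bias=+0
  edge (18, 6)→(8, 14): d=(-10,8) right/bottom  bias=-1
    (5,4)@(11, 9): e=[26,0,26] → #  [on edge]
    (6,4)@(13, 9): e=[30,12,10] → #
    (7,4)@(15, 9): e=[34,24,-6] → ·
    (3,5)@(7, 11): e=[10,4,38] → #
    (4,5)@(9, 11): e=[14,16,22] → #
    (6,5)@(13, 11): e=[22,40,-10] → ·
    (3,6)@(7, 13): e=[2,32,18] → #
    (5,6)@(11, 13): e=[10,56,-14] → ·
  covered (7 px):
    · · · · · · · · · ·
    · · · · · · · · · ·
    · · · · · · · · · ·
    · · · · · · · · · ·
    · · · · · # # · · ·
    · · · # # # · · · ·
    · · · # # · · · · ·
T2:
  2·area = 11
  edge (0, 11)→(18, 0): d=(18,-11) top-left  bias=+0
  edge (18, 0)→(19, 0): d=(1,0) top-left  bias=+0
  edge (19, 0)→(0, 11): d=(-19,11) right/bottom  bias=-1
    (8,0)@(17, 1): e=[7,1,3] → #
    (9,0)@(19, 1): e=[29,1,-19] → ·
    (8,1)@(17, 3): e=[43,3,-35] → ·
  covered (1 px):
    · · · · · · · · # ·
    · · · · · · · · · ·
    · · · · · · · · · ·
    · · · · · · · · · ·
    · · · · · · · · · ·
    · · · · · · · · · ·
    · · · · · · · · · ·

Z-buffer (winner per pixel, '.' = empty):
  . . . . . . . . 2 .
  . . . . . . . . . .
  . . . . 0 . . . . .
  . . . . 0 0 . . . .
  . . . . . 0 0 . . .
  . . . 1 1 0 0 0 . .
  . . . 1 1 . . . . .

Answer: -1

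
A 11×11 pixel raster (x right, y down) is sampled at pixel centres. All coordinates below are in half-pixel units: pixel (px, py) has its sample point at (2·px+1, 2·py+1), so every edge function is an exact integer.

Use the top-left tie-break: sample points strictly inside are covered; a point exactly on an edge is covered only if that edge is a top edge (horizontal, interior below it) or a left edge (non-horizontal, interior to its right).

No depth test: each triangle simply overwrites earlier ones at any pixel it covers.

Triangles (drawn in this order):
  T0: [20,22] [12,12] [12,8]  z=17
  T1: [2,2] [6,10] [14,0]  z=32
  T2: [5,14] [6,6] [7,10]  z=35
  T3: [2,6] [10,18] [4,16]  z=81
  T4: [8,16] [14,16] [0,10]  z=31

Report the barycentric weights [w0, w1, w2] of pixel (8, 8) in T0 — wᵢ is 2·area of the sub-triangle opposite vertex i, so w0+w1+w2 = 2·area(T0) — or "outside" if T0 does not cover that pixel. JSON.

T0:
  2·area = 32
  edge (20, 22)→(12, 12): d=(-8,-10) top-left  bias=+0
  edge (12, 12)→(12, 8): d=(0,-4) top-left  bias=+0
  edge (12, 8)→(20, 22): d=(8,14) right/bottom  bias=-1
    (6,5)@(13, 11): e=[18,4,10] → X
    (7,5)@(15, 11): e=[38,12,-18] → .
    (6,6)@(13, 13): e=[2,4,26] → X
    (7,6)@(15, 13): e=[22,12,-2] → .
    (6,7)@(13, 15): e=[-14,4,42] → .
    (7,7)@(15, 15): e=[6,12,14] → X
    (8,7)@(17, 15): e=[26,20,-14] → .
    (7,8)@(15, 17): e=[-10,12,30] → .
    (8,8)@(17, 17): e=[10,20,2] → X
    (9,8)@(19, 17): e=[30,28,-26] → .
    (8,9)@(17, 19): e=[-6,20,18] → .
  covered (4 px):
    . . . . . . . . . . .
    . . . . . . . . . . .
    . . . . . . . . . . .
    . . . . . . . . . . .
    . . . . . . . . . . .
    . . . . . . X . . . .
    . . . . . . X . . . .
    . . . . . . . X . . .
    . . . . . . . . X . .
    . . . . . . . . . . .
    . . . . . . . . . . .
T1:
  2·area = 104  (B↔C swapped to make it positive)
  edge (2, 2)→(14, 0): d=(12,-2) top-left  bias=+0
  edge (14, 0)→(6, 10): d=(-8,10) right/bottom  bias=-1
  edge (6, 10)→(2, 2): d=(-4,-8) top-left  bias=+0
    (4,0)@(9, 1): e=[2,42,60] → X
    (5,0)@(11, 1): e=[6,22,76] → X
    (6,0)@(13, 1): e=[10,2,92] → X
    (7,0)@(15, 1): e=[14,-18,108] → .
    (1,1)@(3, 3): e=[14,86,4] → X
    (2,1)@(5, 3): e=[18,66,20] → X
    (3,1)@(7, 3): e=[22,46,36] → X
    (6,1)@(13, 3): e=[34,-14,84] → .
    (1,2)@(3, 5): e=[38,70,-4] → .
    (2,2)@(5, 5): e=[42,50,12] → X
    (5,2)@(11, 5): e=[54,-10,60] → .
    (2,3)@(5, 7): e=[66,34,4] → X
  covered (13 px):
    . . . . X X X . . . .
    . X X X X X . . . . .
    . . X X X . . . . . .
    . . X X . . . . . . .
    . . . . . . . . . . .
    . . . . . . . . . . .
    . . . . . . . . . . .
    . . . . . . . . . . .
    . . . . . . . . . . .
    . . . . . . . . . . .
    . . . . . . . . . . .
T2:
  2·area = 12
  edge (5, 14)→(6, 6): d=(1,-8) top-left  bias=+0
  edge (6, 6)→(7, 10): d=(1,4) right/bottom  bias=-1
  edge (7, 10)→(5, 14): d=(-2,4) right/bottom  bias=-1
  covered (0 px):
    . . . . . . . . . . .
    . . . . . . . . . . .
    . . . . . . . . . . .
    . . . . . . . . . . .
    . . . . . . . . . . .
    . . . . . . . . . . .
    . . . . . . . . . . .
    . . . . . . . . . . .
    . . . . . . . . . . .
    . . . . . . . . . . .
    . . . . . . . . . . .
T3:
  2·area = 56
  edge (2, 6)→(10, 18): d=(8,12) right/bottom  bias=-1
  edge (10, 18)→(4, 16): d=(-6,-2) top-left  bias=+0
  edge (4, 16)→(2, 6): d=(-2,-10) top-left  bias=+0
    (0,0)@(1, 1): e=[-28,84,0] → .  [on edge]
    (1,4)@(3, 9): e=[12,40,4] → X
    (2,4)@(5, 9): e=[-12,44,24] → .
    (1,5)@(3, 11): e=[28,28,0] → X  [on edge]
    (2,5)@(5, 11): e=[4,32,20] → X
    (3,5)@(7, 11): e=[-20,36,40] → .
    (1,6)@(3, 13): e=[44,16,-4] → .
    (2,6)@(5, 13): e=[20,20,16] → X
    (3,6)@(7, 13): e=[-4,24,36] → .
    (0,7)@(1, 15): e=[84,0,-28] → .  [on edge]
    (2,7)@(5, 15): e=[36,8,12] → X
    (3,7)@(7, 15): e=[12,12,32] → X
    (3,8)@(7, 17): e=[28,0,28] → X  [on edge]
    (6,9)@(13, 19): e=[-28,0,84] → .  [on edge]
    (2,10)@(5, 21): e=[84,-28,0] → .  [on edge]
    (9,10)@(19, 21): e=[-84,0,140] → .  [on edge]
  covered (8 px):
    . . . . . . . . . . .
    . . . . . . . . . . .
    . . . . . . . . . . .
    . . . . . . . . . . .
    . X . . . . . . . . .
    . X X . . . . . . . .
    . . X . . . . . . . .
    . . X X . . . . . . .
    . . . X X . . . . . .
    . . . . . . . . . . .
    . . . . . . . . . . .
T4:
  2·area = 36  (B↔C swapped to make it positive)
  edge (8, 16)→(0, 10): d=(-8,-6) top-left  bias=+0
  edge (0, 10)→(14, 16): d=(14,6) right/bottom  bias=-1
  edge (14, 16)→(8, 16): d=(-6,0) right/bottom  bias=-1
    (2,6)@(5, 13): e=[6,12,18] → X
    (3,6)@(7, 13): e=[18,0,18] → .  [on edge]
    (2,7)@(5, 15): e=[-10,40,6] → .
    (3,7)@(7, 15): e=[2,28,6] → X
    (4,7)@(9, 15): e=[14,16,6] → X
    (5,7)@(11, 15): e=[26,4,6] → X
    (6,7)@(13, 15): e=[38,-8,6] → .
    (3,8)@(7, 17): e=[-14,56,-6] → .
    (4,8)@(9, 17): e=[-2,44,-6] → .
    (5,8)@(11, 17): e=[10,32,-6] → .
    (10,9)@(21, 19): e=[54,0,-18] → .  [on edge]
  covered (4 px):
    . . . . . . . . . . .
    . . . . . . . . . . .
    . . . . . . . . . . .
    . . . . . . . . . . .
    . . . . . . . . . . .
    . . . . . . . . . . .
    . . X . . . . . . . .
    . . . X X X . . . . .
    . . . . . . . . . . .
    . . . . . . . . . . .
    . . . . . . . . . . .

Final: [20,2,10]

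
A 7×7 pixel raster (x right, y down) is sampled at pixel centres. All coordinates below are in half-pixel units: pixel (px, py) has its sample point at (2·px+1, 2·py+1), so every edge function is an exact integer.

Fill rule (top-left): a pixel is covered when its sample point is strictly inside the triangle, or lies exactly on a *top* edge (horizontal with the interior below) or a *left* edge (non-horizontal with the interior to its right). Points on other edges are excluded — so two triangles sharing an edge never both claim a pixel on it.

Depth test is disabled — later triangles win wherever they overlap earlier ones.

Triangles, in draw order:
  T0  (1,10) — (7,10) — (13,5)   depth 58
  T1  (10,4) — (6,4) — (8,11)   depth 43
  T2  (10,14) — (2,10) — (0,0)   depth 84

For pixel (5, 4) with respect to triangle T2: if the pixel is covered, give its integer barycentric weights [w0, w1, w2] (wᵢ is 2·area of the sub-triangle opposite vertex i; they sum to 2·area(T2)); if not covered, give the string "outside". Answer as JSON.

T0:
  2·area = 30  (B↔C swapped to make it positive)
  edge (1, 10)→(13, 5): d=(12,-5) top-left  bias=+0
  edge (13, 5)→(7, 10): d=(-6,5) right/bottom  bias=-1
  edge (7, 10)→(1, 10): d=(-6,0) right/bottom  bias=-1
    (6,2)@(13, 5): e=[0,0,30] → ·  [on edge]
    (4,3)@(9, 7): e=[4,8,18] → #
    (5,3)@(11, 7): e=[14,-2,18] → ·
    (2,4)@(5, 9): e=[8,16,6] → #
    (3,4)@(7, 9): e=[18,6,6] → #
    (4,4)@(9, 9): e=[28,-4,6] → ·
    (2,5)@(5, 11): e=[32,4,-6] → ·
    (3,5)@(7, 11): e=[42,-6,-6] → ·
  covered (3 px):
    · · · · · · ·
    · · · · · · ·
    · · · · · · ·
    · · · · # · ·
    · · # # · · ·
    · · · · · · ·
    · · · · · · ·
T1:
  2·area = 28  (B↔C swapped to make it positive)
  edge (10, 4)→(8, 11): d=(-2,7) right/bottom  bias=-1
  edge (8, 11)→(6, 4): d=(-2,-7) top-left  bias=+0
  edge (6, 4)→(10, 4): d=(4,0) top-left  bias=+0
    (3,2)@(7, 5): e=[19,5,4] → #
    (4,2)@(9, 5): e=[5,19,4] → #
    (5,2)@(11, 5): e=[-9,33,4] → ·
    (3,3)@(7, 7): e=[15,1,12] → #
    (5,3)@(11, 7): e=[-13,29,12] → ·
    (3,4)@(7, 9): e=[11,-3,20] → ·
    (4,4)@(9, 9): e=[-3,11,20] → ·
  covered (4 px):
    · · · · · · ·
    · · · · · · ·
    · · · # # · ·
    · · · # # · ·
    · · · · · · ·
    · · · · · · ·
    · · · · · · ·
T2:
  2·area = 72
  edge (10, 14)→(2, 10): d=(-8,-4) top-left  bias=+0
  edge (2, 10)→(0, 0): d=(-2,-10) top-left  bias=+0
  edge (0, 0)→(10, 14): d=(10,14) right/bottom  bias=-1
    (0,1)@(1, 3): e=[52,4,16] → #
    (1,1)@(3, 3): e=[60,24,-12] → ·
    (0,2)@(1, 5): e=[36,0,36] → #  [on edge]
    (1,2)@(3, 5): e=[44,20,8] → #
    (2,2)@(5, 5): e=[52,40,-20] → ·
    (0,3)@(1, 7): e=[20,-4,56] → ·
    (1,3)@(3, 7): e=[28,16,28] → #
    (2,3)@(5, 7): e=[36,36,0] → ·  [on edge]
    (1,4)@(3, 9): e=[12,12,48] → #
    (2,4)@(5, 9): e=[20,32,20] → #
    (3,4)@(7, 9): e=[28,52,-8] → ·
    (1,5)@(3, 11): e=[-4,8,68] → ·
  covered (9 px):
    · · · · · · ·
    # · · · · · ·
    # # · · · · ·
    · # · · · · ·
    · # # · · · ·
    · · # # · · ·
    · · · · # · ·

Result: "outside"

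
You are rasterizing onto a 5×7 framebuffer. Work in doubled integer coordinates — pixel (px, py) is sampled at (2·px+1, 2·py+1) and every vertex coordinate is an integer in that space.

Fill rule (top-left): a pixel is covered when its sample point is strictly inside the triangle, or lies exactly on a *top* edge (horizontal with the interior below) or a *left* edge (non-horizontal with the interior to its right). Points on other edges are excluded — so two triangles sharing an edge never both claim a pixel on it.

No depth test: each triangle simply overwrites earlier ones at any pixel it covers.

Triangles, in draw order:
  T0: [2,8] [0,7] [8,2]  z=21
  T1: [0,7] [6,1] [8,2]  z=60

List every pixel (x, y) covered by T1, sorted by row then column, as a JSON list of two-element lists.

T0:
  2·area = 18
  edge (2, 8)→(0, 7): d=(-2,-1) top-left  bias=+0
  edge (0, 7)→(8, 2): d=(8,-5) top-left  bias=+0
  edge (8, 2)→(2, 8): d=(-6,6) right/bottom  bias=-1
    (4,0)@(9, 1): e=[21,-3,0] → .  [on edge]
    (3,1)@(7, 3): e=[15,3,0] → .  [on edge]
    (2,2)@(5, 5): e=[9,9,0] → .  [on edge]
    (0,3)@(1, 7): e=[1,5,12] → X
    (1,3)@(3, 7): e=[3,15,0] → .  [on edge]
    (0,4)@(1, 9): e=[-3,21,0] → .  [on edge]
  covered (1 px):
    . . . . .
    . . . . .
    . . . . .
    X . . . .
    . . . . .
    . . . . .
    . . . . .
T1:
  2·area = 18
  edge (0, 7)→(6, 1): d=(6,-6) top-left  bias=+0
  edge (6, 1)→(8, 2): d=(2,1) right/bottom  bias=-1
  edge (8, 2)→(0, 7): d=(-8,5) right/bottom  bias=-1
    (2,1)@(5, 3): e=[6,5,7] → X
    (3,1)@(7, 3): e=[18,3,-3] → .
    (1,2)@(3, 5): e=[6,11,1] → X
    (2,2)@(5, 5): e=[18,9,-9] → .
    (1,3)@(3, 7): e=[18,15,-15] → .
  covered (2 px):
    . . . . .
    . . X . .
    . X . . .
    . . . . .
    . . . . .
    . . . . .
    . . . . .

Result: [[2,1],[1,2]]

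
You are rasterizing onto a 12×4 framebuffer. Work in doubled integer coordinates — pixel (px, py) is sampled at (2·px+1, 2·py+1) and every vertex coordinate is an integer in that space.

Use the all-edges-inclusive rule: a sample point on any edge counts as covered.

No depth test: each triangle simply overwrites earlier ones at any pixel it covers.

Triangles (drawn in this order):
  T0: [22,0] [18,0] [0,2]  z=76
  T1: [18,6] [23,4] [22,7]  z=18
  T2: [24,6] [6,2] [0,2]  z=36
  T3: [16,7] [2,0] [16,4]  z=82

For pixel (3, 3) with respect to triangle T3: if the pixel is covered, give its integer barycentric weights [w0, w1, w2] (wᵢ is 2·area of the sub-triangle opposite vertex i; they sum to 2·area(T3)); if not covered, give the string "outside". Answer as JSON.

T0:
  2·area = 8  (B↔C swapped to make it positive)
  edge (22, 0)→(0, 2): d=(-22,2) inclusive
  edge (0, 2)→(18, 0): d=(18,-2) inclusive
  edge (18, 0)→(22, 0): d=(4,0) inclusive
    (4,0)@(9, 1): e=[4,0,4] → X  [on edge]
    (5,0)@(11, 1): e=[0,4,4] → X  [on edge]
    (6,0)@(13, 1): e=[-4,8,4] → .
    (4,1)@(9, 3): e=[-40,36,12] → .
    (5,1)@(11, 3): e=[-44,40,12] → .
  covered (2 px):
    . . . . X X . . . . . .
    . . . . . . . . . . . .
    . . . . . . . . . . . .
    . . . . . . . . . . . .
T1:
  2·area = 13
  edge (18, 6)→(23, 4): d=(5,-2) inclusive
  edge (23, 4)→(22, 7): d=(-1,3) inclusive
  edge (22, 7)→(18, 6): d=(-4,-1) inclusive
    (10,2)@(21, 5): e=[1,5,7] → X
    (11,2)@(23, 5): e=[5,-1,9] → .
    (10,3)@(21, 7): e=[11,3,-1] → .
  covered (1 px):
    . . . . . . . . . . . .
    . . . . . . . . . . . .
    . . . . . . . . . . X .
    . . . . . . . . . . . .
T2:
  2·area = 24  (B↔C swapped to make it positive)
  edge (24, 6)→(0, 2): d=(-24,-4) inclusive
  edge (0, 2)→(6, 2): d=(6,0) inclusive
  edge (6, 2)→(24, 6): d=(18,4) inclusive
    (3,1)@(7, 3): e=[4,6,14] → X
    (4,1)@(9, 3): e=[12,6,6] → X
    (5,1)@(11, 3): e=[20,6,-2] → .
    (3,2)@(7, 5): e=[-44,18,50] → .
    (4,2)@(9, 5): e=[-36,18,42] → .
    (9,2)@(19, 5): e=[4,18,2] → X
    (10,2)@(21, 5): e=[12,18,-6] → .
    (9,3)@(19, 7): e=[-44,30,38] → .
  covered (3 px):
    . . . . . . . . . . . .
    . . . X X . . . . . . .
    . . . . . . . . . X . .
    . . . . . . . . . . . .
T3:
  2·area = 42
  edge (16, 7)→(2, 0): d=(-14,-7) inclusive
  edge (2, 0)→(16, 4): d=(14,4) inclusive
  edge (16, 4)→(16, 7): d=(0,3) inclusive
    (2,0)@(5, 1): e=[7,2,33] → X
    (3,0)@(7, 1): e=[21,-6,27] → .
    (2,1)@(5, 3): e=[-21,30,33] → .
    (4,1)@(9, 3): e=[7,14,21] → X
    (5,1)@(11, 3): e=[21,6,15] → X
    (6,1)@(13, 3): e=[35,-2,9] → .
    (4,2)@(9, 5): e=[-21,42,21] → .
    (5,2)@(11, 5): e=[-7,34,15] → .
    (6,2)@(13, 5): e=[7,26,9] → X
    (7,2)@(15, 5): e=[21,18,3] → X
    (8,2)@(17, 5): e=[35,10,-3] → .
    (6,3)@(13, 7): e=[-21,54,9] → .
  covered (5 px):
    . . X . . . . . . . . .
    . . . . X X . . . . . .
    . . . . . . X X . . . .
    . . . . . . . . . . . .

Result: "outside"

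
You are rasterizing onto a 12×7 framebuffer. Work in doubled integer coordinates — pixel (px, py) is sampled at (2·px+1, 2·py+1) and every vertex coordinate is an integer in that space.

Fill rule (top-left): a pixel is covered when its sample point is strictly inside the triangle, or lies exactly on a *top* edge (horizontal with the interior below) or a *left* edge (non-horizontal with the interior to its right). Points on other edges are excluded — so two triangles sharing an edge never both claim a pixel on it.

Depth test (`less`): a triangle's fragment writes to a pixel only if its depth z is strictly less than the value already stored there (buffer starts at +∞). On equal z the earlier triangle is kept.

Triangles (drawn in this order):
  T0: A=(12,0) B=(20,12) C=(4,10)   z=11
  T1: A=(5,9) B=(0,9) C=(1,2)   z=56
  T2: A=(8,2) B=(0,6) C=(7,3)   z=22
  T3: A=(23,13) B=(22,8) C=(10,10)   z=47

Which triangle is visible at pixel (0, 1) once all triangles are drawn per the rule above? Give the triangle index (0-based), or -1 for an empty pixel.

T0:
  2·area = 176
  edge (12, 0)→(20, 12): d=(8,12) right/bottom  bias=-1
  edge (20, 12)→(4, 10): d=(-16,-2) top-left  bias=+0
  edge (4, 10)→(12, 0): d=(8,-10) top-left  bias=+0
    (5,1)@(11, 3): e=[36,126,14] → X
    (6,1)@(13, 3): e=[12,130,34] → X
    (7,1)@(15, 3): e=[-12,134,54] → .
    (4,2)@(9, 5): e=[76,90,10] → X
    (7,2)@(15, 5): e=[4,102,70] → X
    (8,2)@(17, 5): e=[-20,106,90] → .
    (3,3)@(7, 7): e=[116,54,6] → X
    (8,3)@(17, 7): e=[-4,74,106] → .
    (2,4)@(5, 9): e=[156,18,2] → X
    (8,4)@(17, 9): e=[12,42,122] → X
    (9,4)@(19, 9): e=[-12,46,142] → .
    (2,5)@(5, 11): e=[172,-14,18] → .
  covered (22 px):
    . . . . . . . . . . . .
    . . . . . X X . . . . .
    . . . . X X X X . . . .
    . . . X X X X X . . . .
    . . X X X X X X X . . .
    . . . . . . X X X X . .
    . . . . . . . . . . . .
T1:
  2·area = 35
  edge (5, 9)→(0, 9): d=(-5,0) right/bottom  bias=-1
  edge (0, 9)→(1, 2): d=(1,-7) top-left  bias=+0
  edge (1, 2)→(5, 9): d=(4,7) right/bottom  bias=-1
    (0,1)@(1, 3): e=[30,1,4] → X
    (1,1)@(3, 3): e=[30,15,-10] → .
    (0,2)@(1, 5): e=[20,3,12] → X
    (1,2)@(3, 5): e=[20,17,-2] → .
    (0,3)@(1, 7): e=[10,5,20] → X
    (1,3)@(3, 7): e=[10,19,6] → X
    (2,3)@(5, 7): e=[10,33,-8] → .
    (0,4)@(1, 9): e=[0,7,28] → .  [on edge]
    (1,4)@(3, 9): e=[0,21,14] → .  [on edge]
    (2,4)@(5, 9): e=[0,35,0] → .  [on edge]
    (3,4)@(7, 9): e=[0,49,-14] → .  [on edge]
    (4,4)@(9, 9): e=[0,63,-28] → .  [on edge]
    (5,4)@(11, 9): e=[0,77,-42] → .  [on edge]
    (6,4)@(13, 9): e=[0,91,-56] → .  [on edge]
    (7,4)@(15, 9): e=[0,105,-70] → .  [on edge]
    (8,4)@(17, 9): e=[0,119,-84] → .  [on edge]
    (9,4)@(19, 9): e=[0,133,-98] → .  [on edge]
    (10,4)@(21, 9): e=[0,147,-112] → .  [on edge]
    (11,4)@(23, 9): e=[0,161,-126] → .  [on edge]
  covered (4 px):
    . . . . . . . . . . . .
    X . . . . . . . . . . .
    X . . . . . . . . . . .
    X X . . . . . . . . . .
    . . . . . . . . . . . .
    . . . . . . . . . . . .
    . . . . . . . . . . . .
T2:
  2·area = 4  (B↔C swapped to make it positive)
  edge (8, 2)→(7, 3): d=(-1,1) right/bottom  bias=-1
  edge (7, 3)→(0, 6): d=(-7,3) right/bottom  bias=-1
  edge (0, 6)→(8, 2): d=(8,-4) top-left  bias=+0
    (4,0)@(9, 1): e=[0,8,-4] → .  [on edge]
    (3,1)@(7, 3): e=[0,0,4] → .  [on edge]
    (2,2)@(5, 5): e=[0,-8,12] → .  [on edge]
    (1,3)@(3, 7): e=[0,-16,20] → .  [on edge]
    (0,4)@(1, 9): e=[0,-24,28] → .  [on edge]
  covered (0 px):
    . . . . . . . . . . . .
    . . . . . . . . . . . .
    . . . . . . . . . . . .
    . . . . . . . . . . . .
    . . . . . . . . . . . .
    . . . . . . . . . . . .
    . . . . . . . . . . . .
T3:
  2·area = 62  (B↔C swapped to make it positive)
  edge (23, 13)→(10, 10): d=(-13,-3) top-left  bias=+0
  edge (10, 10)→(22, 8): d=(12,-2) top-left  bias=+0
  edge (22, 8)→(23, 13): d=(1,5) right/bottom  bias=-1
    (10,1)@(21, 3): e=[124,-62,0] → .  [on edge]
    (8,4)@(17, 9): e=[34,2,26] → X
    (9,4)@(19, 9): e=[40,6,16] → X
    (10,4)@(21, 9): e=[46,10,6] → X
    (11,4)@(23, 9): e=[52,14,-4] → .
    (7,5)@(15, 11): e=[2,22,38] → X
    (11,5)@(23, 11): e=[26,38,-2] → .
    (7,6)@(15, 13): e=[-24,46,40] → .
    (8,6)@(17, 13): e=[-18,50,30] → .
    (9,6)@(19, 13): e=[-12,54,20] → .
    (10,6)@(21, 13): e=[-6,58,10] → .
    (11,6)@(23, 13): e=[0,62,0] → .  [on edge]
  covered (7 px):
    . . . . . . . . . . . .
    . . . . . . . . . . . .
    . . . . . . . . . . . .
    . . . . . . . . . . . .
    . . . . . . . . X X X .
    . . . . . . . X X X X .
    . . . . . . . . . . . .

Z-buffer (winner per pixel, '.' = empty):
  . . . . . . . . . . . .
  1 . . . . 0 0 . . . . .
  1 . . . 0 0 0 0 . . . .
  1 1 . 0 0 0 0 0 . . . .
  . . 0 0 0 0 0 0 0 3 3 .
  . . . . . . 0 0 0 0 3 .
  . . . . . . . . . . . .

Answer: 1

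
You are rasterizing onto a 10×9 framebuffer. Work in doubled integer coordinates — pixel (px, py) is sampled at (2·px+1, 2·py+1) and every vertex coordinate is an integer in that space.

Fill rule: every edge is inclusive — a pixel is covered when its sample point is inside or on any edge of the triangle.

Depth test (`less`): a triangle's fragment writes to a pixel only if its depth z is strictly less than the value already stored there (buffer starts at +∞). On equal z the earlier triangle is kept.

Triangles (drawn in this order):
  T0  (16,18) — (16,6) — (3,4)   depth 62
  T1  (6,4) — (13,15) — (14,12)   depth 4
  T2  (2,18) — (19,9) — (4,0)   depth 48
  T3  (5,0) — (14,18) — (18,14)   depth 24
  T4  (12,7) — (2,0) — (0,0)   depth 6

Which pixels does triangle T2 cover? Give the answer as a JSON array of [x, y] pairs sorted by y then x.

T0:
  2·area = 156  (B↔C swapped to make it positive)
  edge (16, 18)→(3, 4): d=(-13,-14) inclusive
  edge (3, 4)→(16, 6): d=(13,2) inclusive
  edge (16, 6)→(16, 18): d=(0,12) inclusive
    (2,2)@(5, 5): e=[15,9,132] → #
    (3,2)@(7, 5): e=[43,5,108] → #
    (4,2)@(9, 5): e=[71,1,84] → #
    (5,2)@(11, 5): e=[99,-3,60] → ·
    (2,3)@(5, 7): e=[-11,35,132] → ·
    (3,3)@(7, 7): e=[17,31,108] → #
    (5,3)@(11, 7): e=[73,23,60] → #
    (6,3)@(13, 7): e=[101,19,36] → #
    (7,3)@(15, 7): e=[129,15,12] → #
    (8,3)@(17, 7): e=[157,11,-12] → ·
    (3,4)@(7, 9): e=[-9,57,108] → ·
    (4,4)@(9, 9): e=[19,53,84] → #
  covered (18 px):
    · · · · · · · · · ·
    · · · · · · · · · ·
    · · # # # · · · · ·
    · · · # # # # # · ·
    · · · · # # # # · ·
    · · · · · # # # · ·
    · · · · · · # # · ·
    · · · · · · · # · ·
    · · · · · · · · · ·
T1:
  2·area = 32  (B↔C swapped to make it positive)
  edge (6, 4)→(14, 12): d=(8,8) inclusive
  edge (14, 12)→(13, 15): d=(-1,3) inclusive
  edge (13, 15)→(6, 4): d=(-7,-11) inclusive
    (1,0)@(3, 1): e=[0,44,-12] → ·  [on edge]
    (2,1)@(5, 3): e=[0,36,-4] → ·  [on edge]
    (8,1)@(17, 3): e=[-96,0,128] → ·  [on edge]
    (3,2)@(7, 5): e=[0,28,4] → #  [on edge]
    (4,2)@(9, 5): e=[-16,22,26] → ·
    (3,3)@(7, 7): e=[16,26,-10] → ·
    (4,3)@(9, 7): e=[0,20,12] → #  [on edge]
    (5,3)@(11, 7): e=[-16,14,34] → ·
    (4,4)@(9, 9): e=[16,18,-2] → ·
    (5,4)@(11, 9): e=[0,12,20] → #  [on edge]
    (6,4)@(13, 9): e=[-16,6,42] → ·
    (7,4)@(15, 9): e=[-32,0,64] → ·  [on edge]
    (6,5)@(13, 11): e=[0,4,28] → #  [on edge]
    (7,6)@(15, 13): e=[0,-4,36] → ·  [on edge]
    (6,7)@(13, 15): e=[32,0,0] → #  [on edge]
    (8,7)@(17, 15): e=[0,-12,44] → ·  [on edge]
    (9,8)@(19, 17): e=[0,-20,52] → ·  [on edge]
  covered (7 px):
    · · · · · · · · · ·
    · · · · · · · · · ·
    · · · # · · · · · ·
    · · · · # · · · · ·
    · · · · · # · · · ·
    · · · · · # # · · ·
    · · · · · · # · · ·
    · · · · · · # · · ·
    · · · · · · · · · ·
T2:
  2·area = 288  (B↔C swapped to make it positive)
  edge (2, 18)→(4, 0): d=(2,-18) inclusive
  edge (4, 0)→(19, 9): d=(15,9) inclusive
  edge (19, 9)→(2, 18): d=(-17,9) inclusive
    (2,0)@(5, 1): e=[20,6,262] → #
    (3,0)@(7, 1): e=[56,-12,244] → ·
    (2,1)@(5, 3): e=[24,36,228] → #
    (3,1)@(7, 3): e=[60,18,210] → #
    (4,1)@(9, 3): e=[96,0,192] → #  [on edge]
    (5,1)@(11, 3): e=[132,-18,174] → ·
    (2,2)@(5, 5): e=[28,66,194] → #
    (5,2)@(11, 5): e=[136,12,140] → #
    (6,2)@(13, 5): e=[172,-6,122] → ·
    (2,3)@(5, 7): e=[32,96,160] → #
    (6,3)@(13, 7): e=[176,24,88] → #
    (7,3)@(15, 7): e=[212,6,70] → #
    (1,4)@(3, 9): e=[0,144,144] → #  [on edge]
    (9,4)@(19, 9): e=[288,0,0] → #  [on edge]
  covered (39 px):
    · · # · · · · · · ·
    · · # # # · · · · ·
    · · # # # # · · · ·
    · · # # # # # # · ·
    · # # # # # # # # #
    · # # # # # # # · ·
    · # # # # # · · · ·
    · # # # · · · · · ·
    · # · · · · · · · ·
T3:
  2·area = 108  (B↔C swapped to make it positive)
  edge (5, 0)→(18, 14): d=(13,14) inclusive
  edge (18, 14)→(14, 18): d=(-4,4) inclusive
  edge (14, 18)→(5, 0): d=(-9,-18) inclusive
    (3,1)@(7, 3): e=[11,88,9] → #
    (4,1)@(9, 3): e=[-17,80,45] → ·
    (3,2)@(7, 5): e=[37,80,-9] → ·
    (4,2)@(9, 5): e=[9,72,27] → #
    (5,2)@(11, 5): e=[-19,64,63] → ·
    (4,3)@(9, 7): e=[35,64,9] → #
    (5,3)@(11, 7): e=[7,56,45] → #
    (6,3)@(13, 7): e=[-21,48,81] → ·
    (4,4)@(9, 9): e=[61,56,-9] → ·
    (5,4)@(11, 9): e=[33,48,27] → #
    (6,4)@(13, 9): e=[5,40,63] → #
    (7,4)@(15, 9): e=[-23,32,99] → ·
    (9,6)@(19, 13): e=[-27,0,135] → ·  [on edge]
    (8,7)@(17, 15): e=[27,0,81] → #  [on edge]
    (7,8)@(15, 17): e=[81,0,27] → #  [on edge]
  covered (16 px):
    · · · · · · · · · ·
    · · · # · · · · · ·
    · · · · # · · · · ·
    · · · · # # · · · ·
    · · · · · # # · · ·
    · · · · · # # # · ·
    · · · · · · # # # ·
    · · · · · · # # # ·
    · · · · · · · # · ·
T4:
  2·area = 14  (B↔C swapped to make it positive)
  edge (12, 7)→(0, 0): d=(-12,-7) inclusive
  edge (0, 0)→(2, 0): d=(2,0) inclusive
  edge (2, 0)→(12, 7): d=(10,7) inclusive
    (1,0)@(3, 1): e=[9,2,3] → #
    (2,0)@(5, 1): e=[23,2,-11] → ·
    (1,1)@(3, 3): e=[-15,6,23] → ·
    (4,2)@(9, 5): e=[3,10,1] → #
    (5,2)@(11, 5): e=[17,10,-13] → ·
    (4,3)@(9, 7): e=[-21,14,21] → ·
  covered (2 px):
    · # · · · · · · · ·
    · · · · · · · · · ·
    · · · · # · · · · ·
    · · · · · · · · · ·
    · · · · · · · · · ·
    · · · · · · · · · ·
    · · · · · · · · · ·
    · · · · · · · · · ·
    · · · · · · · · · ·

Answer: [[2,0],[2,1],[3,1],[4,1],[2,2],[3,2],[4,2],[5,2],[2,3],[3,3],[4,3],[5,3],[6,3],[7,3],[1,4],[2,4],[3,4],[4,4],[5,4],[6,4],[7,4],[8,4],[9,4],[1,5],[2,5],[3,5],[4,5],[5,5],[6,5],[7,5],[1,6],[2,6],[3,6],[4,6],[5,6],[1,7],[2,7],[3,7],[1,8]]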